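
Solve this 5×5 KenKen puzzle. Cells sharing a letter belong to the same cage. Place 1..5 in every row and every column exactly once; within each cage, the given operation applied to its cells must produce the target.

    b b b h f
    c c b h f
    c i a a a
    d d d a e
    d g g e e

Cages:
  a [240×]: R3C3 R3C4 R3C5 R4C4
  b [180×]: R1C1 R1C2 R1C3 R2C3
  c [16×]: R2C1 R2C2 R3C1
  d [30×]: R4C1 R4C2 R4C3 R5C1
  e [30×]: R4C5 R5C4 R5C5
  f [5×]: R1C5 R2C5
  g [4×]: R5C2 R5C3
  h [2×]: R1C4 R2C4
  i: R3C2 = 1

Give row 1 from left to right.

Cage b has product 180, which forces R2C3 = 3.
I is a freebie; hence R3C2 = 1.
The 4 cells of cage a must have product 240, leaving R4C4 = 4.
Column 2 now contains 1; hence R5C2 = 4.
Row 5 now contains 4, so R5C3 = 1.
The 3 cells of cage c must have product 16, which forces R2C1 = 4.
4 is placed in column 2, which forces R2C2 = 2.
Row 2 now contains 2, which forces R2C4 = 1.
Row 2 now contains 1, which forces R2C5 = 5.
Cage c needs product 16, which forces R3C1 = 2.
The 4 cells of cage d must have product 30, so R4C1 = 1.
The 4 cells of cage b must have product 180, so R1C3 = 4.
Column 4 already has 1, which forces R1C4 = 2.
5 is placed in column 5, so R1C5 = 1.
Column 3 now contains 4; hence R3C3 = 5.
Row 3 already has 5, leaving R3C4 = 3.
Row 3 already has 3, so R3C5 = 4.
Cage d has product 30, which forces R4C3 = 2.
Row 4 now contains 2, so R4C5 = 3.
Cage e needs product 30; hence R5C4 = 5.
Column 5 already has 3; hence R5C5 = 2.
Row 4 already has 3, which forces R4C2 = 5.
Row 5 now contains 5, which forces R5C1 = 3.
Column 1 already has 3, leaving R1C1 = 5.
Column 2 now contains 5, which forces R1C2 = 3.
Filled in: 5 3 4 2 1 / 4 2 3 1 5 / 2 1 5 3 4 / 1 5 2 4 3 / 3 4 1 5 2.

5 3 4 2 1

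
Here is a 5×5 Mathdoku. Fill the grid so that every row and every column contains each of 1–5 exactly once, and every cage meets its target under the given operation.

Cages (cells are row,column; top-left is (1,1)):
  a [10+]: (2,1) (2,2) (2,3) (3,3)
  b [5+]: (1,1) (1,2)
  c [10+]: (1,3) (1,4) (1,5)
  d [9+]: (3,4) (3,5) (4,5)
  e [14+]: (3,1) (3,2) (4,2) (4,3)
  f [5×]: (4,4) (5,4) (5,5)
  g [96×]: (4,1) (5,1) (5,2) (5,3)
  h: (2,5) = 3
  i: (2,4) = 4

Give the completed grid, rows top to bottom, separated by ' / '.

Cage i is given, leaving (2,4) = 4.
H is a freebie, which forces (2,5) = 3.
The 4 cells of cage g must have product 96; hence (4,1) = 4.
Cage f has product 5, leaving (4,4) = 1.
Cage f needs product 5, so (5,4) = 5.
The 3 cells of cage f must have product 5; hence (5,5) = 1.
Cage a has sum 10, leaving (3,3) = 2.
Row 3 already has 2; hence (3,4) = 3.
Cage d has sum 9, so (4,5) = 2.
The 3 cells of cage c must have sum 10, so (1,3) = 3.
3 is placed in column 4, so (1,4) = 2.
2 is placed in column 5, leaving (1,5) = 5.
Cage d has sum 9, so (3,5) = 4.
3 is placed in column 3, leaving (4,3) = 5.
3 is placed in column 3, so (5,3) = 4.
Row 1 already has 2, which forces (1,1) = 1.
Row 1 already has 2; hence (1,2) = 4.
5 is placed in column 3, so (2,3) = 1.
1 is placed in column 1, leaving (3,1) = 5.
5 is placed in row 3; hence (3,2) = 1.
5 is placed in row 4, leaving (4,2) = 3.
3 is placed in column 2, which forces (5,2) = 2.
Column 1 now contains 5, which forces (2,1) = 2.
Column 2 now contains 2, so (2,2) = 5.
2 is placed in row 5; hence (5,1) = 3.

1 4 3 2 5 / 2 5 1 4 3 / 5 1 2 3 4 / 4 3 5 1 2 / 3 2 4 5 1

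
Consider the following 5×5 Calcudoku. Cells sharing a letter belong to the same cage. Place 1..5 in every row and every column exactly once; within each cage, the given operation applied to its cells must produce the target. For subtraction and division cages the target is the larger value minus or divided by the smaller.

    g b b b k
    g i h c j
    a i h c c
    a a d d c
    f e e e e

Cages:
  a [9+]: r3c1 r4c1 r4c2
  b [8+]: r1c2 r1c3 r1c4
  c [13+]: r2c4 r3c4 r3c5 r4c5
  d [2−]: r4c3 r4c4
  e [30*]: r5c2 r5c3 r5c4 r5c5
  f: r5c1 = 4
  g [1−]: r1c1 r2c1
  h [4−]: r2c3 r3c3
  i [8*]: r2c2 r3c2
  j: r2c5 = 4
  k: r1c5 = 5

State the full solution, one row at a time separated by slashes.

Cage k is a single given cell; hence r1c5 = 5.
Cage j is given, leaving r2c5 = 4.
Cage f is given, which forces r5c1 = 4.
Row 2 now contains 4, leaving r2c2 = 2.
The two cells of cage i must have product 8, which forces r3c2 = 4.
The two cells of cage g must have difference 1, which forces r1c1 = 2.
Row 3 needs a 2, and only r3c5 is open for it.
2 is placed in column 5, which forces r4c5 = 3.
Column 5 now contains 3; hence r5c5 = 1.
Cage a has sum 9, which forces r3c1 = 3.
Row 3 already has 3, so r3c4 = 5.
Column 1 now contains 3, so r2c1 = 1.
The two cells of cage h must have difference 4; hence r2c3 = 5.
5 is placed in column 4, leaving r2c4 = 3.
Row 3 now contains 5, which forces r3c3 = 1.
1 is placed in column 1, which forces r4c1 = 5.
Row 4 now contains 5, so r4c2 = 1.
Column 4 now contains 3, so r5c4 = 2.
Column 2 now contains 1, which forces r1c2 = 3.
Cage b has sum 8, which forces r1c3 = 4.
Cage b needs sum 8, which forces r1c4 = 1.
Cage d's pair has difference 2; hence r4c3 = 2.
Column 4 now contains 2, leaving r4c4 = 4.
The 4 cells of cage e must have product 30; hence r5c2 = 5.
2 is placed in row 5; hence r5c3 = 3.

2 3 4 1 5 / 1 2 5 3 4 / 3 4 1 5 2 / 5 1 2 4 3 / 4 5 3 2 1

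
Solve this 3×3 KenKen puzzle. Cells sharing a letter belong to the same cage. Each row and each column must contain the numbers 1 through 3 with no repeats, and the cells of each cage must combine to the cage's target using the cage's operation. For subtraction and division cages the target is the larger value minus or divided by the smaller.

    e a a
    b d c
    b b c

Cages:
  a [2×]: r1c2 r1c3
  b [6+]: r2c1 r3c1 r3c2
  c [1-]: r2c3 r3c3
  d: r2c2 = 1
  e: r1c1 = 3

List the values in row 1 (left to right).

3 2 1

E is a freebie, leaving r1c1 = 3.
Cage d is a single given cell; hence r2c2 = 1.
Column 2 now contains 1, so r1c2 = 2.
Cage a's pair has product 2, leaving r1c3 = 1.
Row 2 already has 1, which forces r2c1 = 2.
2 is placed in row 2; hence r2c3 = 3.
Cage b needs sum 6; hence r3c1 = 1.
The 3 cells of cage b must have sum 6, leaving r3c2 = 3.
Column 3 now contains 3, leaving r3c3 = 2.
Filled in: 3 2 1 / 2 1 3 / 1 3 2.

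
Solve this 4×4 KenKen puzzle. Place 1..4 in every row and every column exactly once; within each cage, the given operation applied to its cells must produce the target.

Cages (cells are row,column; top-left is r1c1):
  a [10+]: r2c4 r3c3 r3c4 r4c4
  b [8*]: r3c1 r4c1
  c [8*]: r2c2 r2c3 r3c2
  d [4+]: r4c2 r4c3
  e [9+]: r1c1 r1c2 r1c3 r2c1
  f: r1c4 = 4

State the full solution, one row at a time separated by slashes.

1 2 3 4 / 3 4 2 1 / 2 1 4 3 / 4 3 1 2

F is a freebie, leaving r1c4 = 4.
Cage e has sum 9, leaving r2c1 = 3.
The 4 cells of cage a must have sum 10, so r3c3 = 4.
The 3 cells of cage c must have product 8, so r2c2 = 4.
4 is placed in row 3, so r3c1 = 2.
2 is placed in row 3; hence r3c2 = 1.
1 is placed in row 3, so r3c4 = 3.
The two cells of cage b must have product 8, leaving r4c1 = 4.
Column 2 already has 1, which forces r4c2 = 3.
Row 4 already has 3; hence r4c3 = 1.
1 is placed in row 4, which forces r4c4 = 2.
Column 1 already has 2; hence r1c1 = 1.
3 is placed in column 2, which forces r1c2 = 2.
Cage e has sum 9, so r1c3 = 3.
Column 3 now contains 1, so r2c3 = 2.
Column 4 now contains 2; hence r2c4 = 1.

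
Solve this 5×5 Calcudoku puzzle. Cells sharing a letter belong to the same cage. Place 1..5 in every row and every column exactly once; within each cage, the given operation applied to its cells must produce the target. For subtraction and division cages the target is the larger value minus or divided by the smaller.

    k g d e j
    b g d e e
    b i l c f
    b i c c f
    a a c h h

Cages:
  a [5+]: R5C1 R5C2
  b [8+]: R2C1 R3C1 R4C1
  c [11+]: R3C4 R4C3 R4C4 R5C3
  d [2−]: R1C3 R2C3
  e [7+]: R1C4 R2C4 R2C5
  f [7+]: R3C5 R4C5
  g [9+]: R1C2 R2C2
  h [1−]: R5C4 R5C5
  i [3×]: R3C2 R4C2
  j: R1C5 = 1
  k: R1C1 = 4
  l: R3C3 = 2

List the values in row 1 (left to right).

Cage k is a single given cell, which forces R1C1 = 4.
4 is placed in row 1, so R1C2 = 5.
Cage j is a single given cell; hence R1C5 = 1.
Column 2 now contains 5, leaving R2C2 = 4.
Cage l is given, which forces R3C3 = 2.
2 is placed in column 3; hence R1C3 = 3.
Row 1 already has 3, so R1C4 = 2.
Cage e needs sum 7, leaving R2C4 = 3.
Cage e needs sum 7, which forces R2C5 = 2.
Cage b has sum 8; hence R4C1 = 2.
Column 1 now contains 2; hence R5C1 = 3.
3 is placed in row 5, so R5C2 = 2.
Row 5 needs a 1, and only R5C3 is open for it.
1 is placed in column 3, leaving R2C3 = 5.
Column 3 already has 5; hence R4C3 = 4.
Row 4 already has 4, so R4C5 = 3.
Row 2 already has 5, which forces R2C1 = 1.
The 3 cells of cage b must have sum 8, which forces R3C1 = 5.
Cage i's pair has product 3, leaving R3C2 = 3.
5 is placed in row 3, leaving R3C4 = 1.
Column 5 now contains 3; hence R3C5 = 4.
3 is placed in row 4; hence R4C2 = 1.
Column 4 already has 1, which forces R4C4 = 5.
5 is placed in column 4, leaving R5C4 = 4.
4 is placed in column 5, leaving R5C5 = 5.
Filled in: 4 5 3 2 1 / 1 4 5 3 2 / 5 3 2 1 4 / 2 1 4 5 3 / 3 2 1 4 5.

4 5 3 2 1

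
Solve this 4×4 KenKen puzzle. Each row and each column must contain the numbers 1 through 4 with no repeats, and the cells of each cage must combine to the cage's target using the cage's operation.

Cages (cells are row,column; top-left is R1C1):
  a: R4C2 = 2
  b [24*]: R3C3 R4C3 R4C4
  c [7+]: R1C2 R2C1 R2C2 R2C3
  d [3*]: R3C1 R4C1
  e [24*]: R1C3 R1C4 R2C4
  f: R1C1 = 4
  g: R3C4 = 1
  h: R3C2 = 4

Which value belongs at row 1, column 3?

3

Cage f is given, leaving R1C1 = 4.
Cage c has sum 7, so R1C2 = 1.
Cage h is given; hence R3C2 = 4.
Cage g is given, leaving R3C4 = 1.
Cage a is a single given cell; hence R4C2 = 2.
2 is placed in column 2, leaving R2C2 = 3.
Cage e needs product 24, which forces R2C4 = 4.
Row 3 now contains 1; hence R3C1 = 3.
Cage b needs product 24, leaving R3C3 = 2.
Cage d's pair has product 3, leaving R4C1 = 1.
4 is placed in column 4, leaving R4C4 = 3.
Column 3 already has 2, so R1C3 = 3.
Column 4 already has 3; hence R1C4 = 2.
Column 1 now contains 1, leaving R2C1 = 2.
Column 3 already has 2, so R2C3 = 1.
3 is placed in row 4; hence R4C3 = 4.
The full grid is 4 1 3 2 / 2 3 1 4 / 3 4 2 1 / 1 2 4 3.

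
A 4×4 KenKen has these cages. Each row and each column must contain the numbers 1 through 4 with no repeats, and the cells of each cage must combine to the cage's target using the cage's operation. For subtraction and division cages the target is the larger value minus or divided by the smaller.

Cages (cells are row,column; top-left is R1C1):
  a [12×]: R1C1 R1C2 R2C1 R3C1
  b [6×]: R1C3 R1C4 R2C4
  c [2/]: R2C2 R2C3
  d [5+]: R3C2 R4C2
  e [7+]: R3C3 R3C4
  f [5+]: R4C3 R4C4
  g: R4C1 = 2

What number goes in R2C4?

Cage g is a single given cell, leaving R4C1 = 2.
Cage a has product 12, leaving R1C2 = 1.
The 3 cells of cage b must have product 6, so R2C4 = 1.
Cage d's pair has sum 5, leaving R3C2 = 2.
Cage d needs two cells with sum 5, so R4C2 = 3.
Column 4 already has 1, leaving R4C4 = 4.
Column 2 now contains 2, which forces R2C2 = 4.
The two cells of cage c must have quotient 2, leaving R2C3 = 2.
Cage a needs product 12, leaving R3C1 = 1.
The two cells of cage e must have sum 7, so R3C3 = 4.
4 is placed in column 4, leaving R3C4 = 3.
Row 4 now contains 4, so R4C3 = 1.
Cage a needs product 12; hence R1C1 = 4.
Column 3 already has 2; hence R1C3 = 3.
3 is placed in column 4, leaving R1C4 = 2.
Row 2 now contains 4; hence R2C1 = 3.
The full grid is 4 1 3 2 / 3 4 2 1 / 1 2 4 3 / 2 3 1 4.

1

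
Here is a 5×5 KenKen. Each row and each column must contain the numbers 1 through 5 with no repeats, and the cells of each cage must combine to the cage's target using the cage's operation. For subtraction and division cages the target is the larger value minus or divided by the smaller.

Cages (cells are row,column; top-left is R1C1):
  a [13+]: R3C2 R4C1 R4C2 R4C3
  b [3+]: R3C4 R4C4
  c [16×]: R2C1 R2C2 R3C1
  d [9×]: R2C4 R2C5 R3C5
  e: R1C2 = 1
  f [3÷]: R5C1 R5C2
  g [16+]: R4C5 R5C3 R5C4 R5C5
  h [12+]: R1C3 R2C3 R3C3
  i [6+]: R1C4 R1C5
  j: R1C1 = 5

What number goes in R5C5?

Cage j is a single given cell, so R1C1 = 5.
E is a freebie; hence R1C2 = 1.
Cage d needs product 9, so R2C4 = 3.
Cage d needs product 9, so R2C5 = 1.
Cage d has product 9, leaving R3C5 = 3.
Column 2 now contains 1; hence R5C2 = 3.
The 3 cells of cage h must have sum 12, leaving R1C3 = 3.
1 is placed in row 2; hence R2C1 = 4.
Cage c has product 16; hence R2C2 = 2.
Row 2 now contains 4, so R2C3 = 5.
The 3 cells of cage c must have product 16, leaving R3C1 = 2.
Column 3 now contains 5, leaving R3C3 = 4.
2 is placed in row 3; hence R3C4 = 1.
1 is placed in column 4, so R4C4 = 2.
Cage g needs sum 16, which forces R4C5 = 5.
3 is placed in row 5, which forces R5C1 = 1.
4 is placed in column 3, leaving R5C3 = 2.
2 is placed in row 5; hence R5C5 = 4.
2 is placed in column 4, leaving R1C4 = 4.
Column 5 already has 4, which forces R1C5 = 2.
Row 3 now contains 4, so R3C2 = 5.
Column 1 already has 1, so R4C1 = 3.
5 is placed in row 4, leaving R4C2 = 4.
2 is placed in row 4, leaving R4C3 = 1.
Row 5 now contains 4, which forces R5C4 = 5.
Filled in: 5 1 3 4 2 / 4 2 5 3 1 / 2 5 4 1 3 / 3 4 1 2 5 / 1 3 2 5 4.

4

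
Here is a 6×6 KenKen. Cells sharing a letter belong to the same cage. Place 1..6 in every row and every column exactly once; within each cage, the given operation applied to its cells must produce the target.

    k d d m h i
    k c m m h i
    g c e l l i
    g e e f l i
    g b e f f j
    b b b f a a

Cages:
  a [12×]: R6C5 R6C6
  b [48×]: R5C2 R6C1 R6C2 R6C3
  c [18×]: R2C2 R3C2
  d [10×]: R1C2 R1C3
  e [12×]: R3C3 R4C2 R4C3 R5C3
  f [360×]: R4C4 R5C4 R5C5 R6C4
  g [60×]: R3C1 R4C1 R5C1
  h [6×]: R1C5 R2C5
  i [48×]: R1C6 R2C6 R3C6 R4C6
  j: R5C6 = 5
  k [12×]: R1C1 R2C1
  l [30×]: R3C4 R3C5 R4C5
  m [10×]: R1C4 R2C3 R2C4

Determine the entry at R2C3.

5

Cage j is a single given cell, so R5C6 = 5.
The only place for 5 in row 6 is R6C4.
The 3 cells of cage m must have product 10, which forces R2C3 = 5.
The two cells of cage d must have product 10, leaving R1C2 = 5.
5 is placed in column 3, leaving R1C3 = 2.
2 is placed in row 1, so R1C4 = 1.
Column 4 now contains 1, leaving R2C4 = 2.
Cage h needs two cells with product 6, so R1C5 = 6.
Row 1 now contains 6, so R1C6 = 4.
Cage h's pair has product 6; hence R2C5 = 1.
Row 2 now contains 1, so R2C6 = 6.
Cage e needs product 12; hence R4C2 = 1.
Row 4 now contains 1; hence R4C6 = 2.
2 is placed in column 6, which forces R6C6 = 3.
Row 1 already has 4; hence R1C1 = 3.
Cage k's pair has product 12, so R2C1 = 4.
6 is placed in row 2, leaving R2C2 = 3.
The two cells of cage c must have product 18, leaving R3C2 = 6.
Cage l needs product 30, which forces R3C4 = 3.
Cage l needs product 30, so R3C5 = 2.
2 is placed in column 6, so R3C6 = 1.
2 is placed in row 4, which forces R4C5 = 5.
The two cells of cage a must have product 12; hence R6C5 = 4.
Row 3 now contains 2, which forces R3C1 = 5.
1 is placed in row 3, which forces R3C3 = 4.
5 is placed in row 4, which forces R4C1 = 6.
Cage e needs product 12; hence R4C3 = 3.
6 is placed in row 4, so R4C4 = 4.
Cage g has product 60, so R5C1 = 2.
The 4 cells of cage b must have product 48; hence R5C2 = 4.
Cage e needs product 12, which forces R5C3 = 1.
Column 4 already has 4, leaving R5C4 = 6.
Column 5 already has 4, leaving R5C5 = 3.
6 is placed in column 1, leaving R6C1 = 1.
Row 6 already has 4, which forces R6C2 = 2.
Column 3 already has 1, so R6C3 = 6.
The full grid is 3 5 2 1 6 4 / 4 3 5 2 1 6 / 5 6 4 3 2 1 / 6 1 3 4 5 2 / 2 4 1 6 3 5 / 1 2 6 5 4 3.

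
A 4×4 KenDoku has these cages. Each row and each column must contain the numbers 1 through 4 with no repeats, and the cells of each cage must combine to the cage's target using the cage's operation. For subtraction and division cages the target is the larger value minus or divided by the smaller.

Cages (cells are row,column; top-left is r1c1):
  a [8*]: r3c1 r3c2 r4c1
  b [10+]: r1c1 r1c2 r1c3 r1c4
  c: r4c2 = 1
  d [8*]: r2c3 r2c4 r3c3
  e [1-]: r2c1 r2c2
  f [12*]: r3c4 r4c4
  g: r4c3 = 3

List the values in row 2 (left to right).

3 2 4 1

Cage c is a single given cell; hence r4c2 = 1.
Cage g is a single given cell, which forces r4c3 = 3.
Row 4 now contains 3, leaving r4c4 = 4.
Cage a has product 8, leaving r3c1 = 1.
Cage a needs product 8, leaving r3c2 = 4.
Row 3 now contains 4, which forces r3c3 = 2.
4 is placed in column 4; hence r3c4 = 3.
Row 4 now contains 4, so r4c1 = 2.
Cage d has product 8; hence r2c3 = 4.
Cage d needs product 8; hence r2c4 = 1.
Cage b needs sum 10, leaving r1c1 = 4.
The 4 cells of cage b must have sum 10, leaving r1c2 = 3.
Column 3 already has 4, so r1c3 = 1.
Column 4 already has 1, leaving r1c4 = 2.
Row 2 now contains 4, which forces r2c1 = 3.
Cage e's pair has difference 1; hence r2c2 = 2.
The full grid is 4 3 1 2 / 3 2 4 1 / 1 4 2 3 / 2 1 3 4.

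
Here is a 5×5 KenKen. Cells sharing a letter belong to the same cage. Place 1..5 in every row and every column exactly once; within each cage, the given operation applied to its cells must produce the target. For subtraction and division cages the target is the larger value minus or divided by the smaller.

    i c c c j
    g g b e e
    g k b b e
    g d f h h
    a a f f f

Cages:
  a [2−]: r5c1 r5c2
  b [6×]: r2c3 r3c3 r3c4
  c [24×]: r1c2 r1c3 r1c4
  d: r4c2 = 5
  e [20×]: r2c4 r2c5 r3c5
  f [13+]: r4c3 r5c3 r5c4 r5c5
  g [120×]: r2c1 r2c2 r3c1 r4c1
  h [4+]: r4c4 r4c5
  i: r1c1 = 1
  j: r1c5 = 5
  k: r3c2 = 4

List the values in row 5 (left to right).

3 1 5 4 2

Cage i is given, so r1c1 = 1.
Cage j is given, so r1c5 = 5.
K is a freebie, which forces r3c2 = 4.
D is a freebie, which forces r4c2 = 5.
Cage e has product 20; hence r2c4 = 5.
The 3 cells of cage e must have product 20, leaving r2c5 = 4.
The 3 cells of cage e must have product 20, so r3c5 = 1.
Column 5 already has 1, so r4c5 = 3.
Column 5 now contains 3, which forces r5c5 = 2.
Cage b needs product 6; hence r2c3 = 1.
Cage g needs product 120, which forces r3c1 = 5.
The 4 cells of cage g must have product 120, leaving r4c1 = 4.
4 is placed in row 4, leaving r4c3 = 2.
3 is placed in row 4, which forces r4c4 = 1.
Column 1 already has 5, which forces r5c1 = 3.
Row 5 now contains 3, so r5c2 = 1.
Row 5 now contains 3, which forces r5c3 = 5.
The 4 cells of cage f must have sum 13, leaving r5c4 = 4.
The 3 cells of cage c must have product 24, so r1c3 = 4.
Column 1 already has 3, leaving r2c1 = 2.
Cage g has product 120, leaving r2c2 = 3.
Column 3 now contains 2, so r3c3 = 3.
Cage b needs product 6, leaving r3c4 = 2.
Column 2 now contains 3; hence r1c2 = 2.
2 is placed in column 4; hence r1c4 = 3.
Completed grid: 1 2 4 3 5 / 2 3 1 5 4 / 5 4 3 2 1 / 4 5 2 1 3 / 3 1 5 4 2.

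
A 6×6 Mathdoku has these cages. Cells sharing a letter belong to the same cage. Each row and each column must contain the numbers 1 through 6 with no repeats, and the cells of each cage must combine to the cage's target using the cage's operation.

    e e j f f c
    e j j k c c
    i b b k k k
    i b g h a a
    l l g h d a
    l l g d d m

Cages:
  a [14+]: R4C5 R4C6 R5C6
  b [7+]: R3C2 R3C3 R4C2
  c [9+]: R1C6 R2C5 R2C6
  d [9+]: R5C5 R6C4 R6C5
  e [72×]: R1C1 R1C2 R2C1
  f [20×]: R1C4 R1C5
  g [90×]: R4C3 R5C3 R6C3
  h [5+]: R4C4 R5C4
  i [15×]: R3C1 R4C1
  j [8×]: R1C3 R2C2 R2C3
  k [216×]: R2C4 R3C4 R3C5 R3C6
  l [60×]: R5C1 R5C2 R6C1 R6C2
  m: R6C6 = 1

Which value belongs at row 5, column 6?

Cage m is a single given cell; hence R6C6 = 1.
The only place for 1 in row 1 is R1C3.
Row 2 needs a 1, and only R2C5 is open for it.
In row 2, 5 can only go at R2C6, so R2C6 = 5.
The 3 cells of cage c must have sum 9, so R1C6 = 3.
The only place for 2 in row 1 is R1C1.
Cage e has product 72, leaving R1C2 = 6.
Cage e needs product 72, so R2C1 = 6.
Row 2 now contains 6, which forces R2C4 = 3.
Cage k needs product 216; hence R3C5 = 3.
3 is placed in row 3, which forces R3C1 = 5.
Cage i needs two cells with product 15, so R4C1 = 3.
The 3 cells of cage d must have sum 9; hence R5C5 = 2.
Column 1 now contains 3, so R6C1 = 4.
Cage d has sum 9, so R6C4 = 2.
The 3 cells of cage d must have sum 9; hence R6C5 = 5.
Cage f's pair has product 20, which forces R1C4 = 5.
Column 5 already has 5, so R1C5 = 4.
Column 5 already has 4, leaving R4C5 = 6.
Row 4 now contains 6, so R4C6 = 2.
Column 1 now contains 4, leaving R5C1 = 1.
Cage l has product 60, so R5C2 = 5.
Row 5 now contains 1, so R5C4 = 4.
Row 5 now contains 4, so R5C6 = 6.
5 is placed in row 6, which forces R6C2 = 3.
Row 6 now contains 3; hence R6C3 = 6.
Column 4 already has 4, which forces R3C4 = 6.
6 is placed in column 6, which forces R3C6 = 4.
Row 4 now contains 6; hence R4C3 = 5.
Column 4 already has 4, leaving R4C4 = 1.
Row 5 already has 6, so R5C3 = 3.
Cage b has sum 7, so R3C2 = 1.
4 is placed in row 3, so R3C3 = 2.
Row 4 now contains 1, so R4C2 = 4.
Column 2 now contains 4, so R2C2 = 2.
2 is placed in column 3, so R2C3 = 4.
Completed grid: 2 6 1 5 4 3 / 6 2 4 3 1 5 / 5 1 2 6 3 4 / 3 4 5 1 6 2 / 1 5 3 4 2 6 / 4 3 6 2 5 1.

6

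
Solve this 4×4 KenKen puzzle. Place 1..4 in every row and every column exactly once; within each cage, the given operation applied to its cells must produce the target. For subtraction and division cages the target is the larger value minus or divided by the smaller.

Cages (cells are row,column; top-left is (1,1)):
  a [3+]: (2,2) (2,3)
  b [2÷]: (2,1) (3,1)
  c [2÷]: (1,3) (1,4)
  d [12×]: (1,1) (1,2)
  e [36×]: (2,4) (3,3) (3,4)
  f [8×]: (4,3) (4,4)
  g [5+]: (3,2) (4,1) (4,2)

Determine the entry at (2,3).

1

Cage e has product 36, leaving (2,4) = 3.
Cage e needs product 36, so (3,3) = 3.
Cage e needs product 36, leaving (3,4) = 4.
Column 4 already has 4, leaving (4,4) = 2.
The two cells of cage c must have quotient 2, which forces (1,3) = 2.
Column 4 now contains 2, which forces (1,4) = 1.
Column 3 already has 2, so (2,3) = 1.
Cage g has sum 5, which forces (3,2) = 1.
Row 4 already has 2, leaving (4,1) = 1.
The 3 cells of cage g must have sum 5, which forces (4,2) = 3.
Row 4 already has 2, which forces (4,3) = 4.
Cage d's pair has product 12, leaving (1,1) = 3.
3 is placed in column 2; hence (1,2) = 4.
Cage b needs two cells with quotient 2, so (2,1) = 4.
Row 2 now contains 1, so (2,2) = 2.
1 is placed in row 3, leaving (3,1) = 2.
The full grid is 3 4 2 1 / 4 2 1 3 / 2 1 3 4 / 1 3 4 2.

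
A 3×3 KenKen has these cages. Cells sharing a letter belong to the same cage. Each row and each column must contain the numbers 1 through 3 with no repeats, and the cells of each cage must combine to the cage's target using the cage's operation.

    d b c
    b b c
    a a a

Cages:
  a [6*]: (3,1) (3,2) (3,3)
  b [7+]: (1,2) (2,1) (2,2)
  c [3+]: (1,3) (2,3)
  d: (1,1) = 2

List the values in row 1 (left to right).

Cage d is a single given cell; hence (1,1) = 2.
2 is placed in row 1, so (1,2) = 3.
2 is placed in row 1, which forces (1,3) = 1.
2 is placed in column 1, so (2,1) = 3.
3 is placed in column 2, which forces (2,2) = 1.
Column 3 already has 1; hence (2,3) = 2.
3 is placed in column 1; hence (3,1) = 1.
Column 2 already has 1; hence (3,2) = 2.
2 is placed in column 3, leaving (3,3) = 3.
The full grid is 2 3 1 / 3 1 2 / 1 2 3.

2 3 1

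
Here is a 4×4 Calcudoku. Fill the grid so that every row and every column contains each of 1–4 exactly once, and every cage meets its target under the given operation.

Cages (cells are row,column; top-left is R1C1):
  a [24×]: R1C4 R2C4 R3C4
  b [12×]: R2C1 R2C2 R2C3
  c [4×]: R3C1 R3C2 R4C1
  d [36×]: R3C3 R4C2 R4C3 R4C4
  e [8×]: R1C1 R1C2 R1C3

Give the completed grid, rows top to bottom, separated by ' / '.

The 4 cells of cage d must have product 36, leaving R3C3 = 3.
In row 1, 3 can only go at R1C4, so R1C4 = 3.
Cage d has product 36; hence R4C2 = 3.
Cage b has product 12, so R2C1 = 3.
The only place for 2 in row 2 is R2C4.
2 is placed in column 4; hence R3C4 = 4.
Column 4 now contains 4, so R4C4 = 1.
Row 3 already has 4, so R3C1 = 1.
Cage c needs product 4, so R3C2 = 2.
1 is placed in row 4, leaving R4C1 = 2.
1 is placed in row 4, which forces R4C3 = 4.
Column 1 now contains 2, so R1C1 = 4.
The 3 cells of cage e must have product 8, which forces R1C2 = 1.
Cage e has product 8, so R1C3 = 2.
Cage b needs product 12, so R2C2 = 4.
Column 3 already has 4, leaving R2C3 = 1.

4 1 2 3 / 3 4 1 2 / 1 2 3 4 / 2 3 4 1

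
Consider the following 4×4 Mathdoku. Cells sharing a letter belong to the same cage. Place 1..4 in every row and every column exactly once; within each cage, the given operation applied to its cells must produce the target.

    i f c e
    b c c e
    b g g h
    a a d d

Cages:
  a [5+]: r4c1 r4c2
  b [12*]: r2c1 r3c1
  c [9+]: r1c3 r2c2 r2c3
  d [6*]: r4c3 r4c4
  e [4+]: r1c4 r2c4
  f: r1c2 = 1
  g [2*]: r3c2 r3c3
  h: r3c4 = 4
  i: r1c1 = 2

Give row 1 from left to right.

2 1 4 3

Cage i is given, leaving r1c1 = 2.
F is a freebie, which forces r1c2 = 1.
Row 1 now contains 1, which forces r1c4 = 3.
3 is placed in column 4, so r2c4 = 1.
Column 2 already has 1, leaving r3c2 = 2.
Row 3 already has 2; hence r3c3 = 1.
Cage h is given, so r3c4 = 4.
3 is placed in column 4; hence r4c4 = 2.
Row 1 now contains 3, so r1c3 = 4.
Cage b's pair has product 12, so r2c1 = 4.
Cage c needs sum 9, so r2c2 = 3.
The 3 cells of cage c must have sum 9; hence r2c3 = 2.
Row 3 already has 4, which forces r3c1 = 3.
Cage a needs two cells with sum 5, so r4c1 = 1.
The two cells of cage a must have sum 5, which forces r4c2 = 4.
Row 4 already has 2, leaving r4c3 = 3.
Filled in: 2 1 4 3 / 4 3 2 1 / 3 2 1 4 / 1 4 3 2.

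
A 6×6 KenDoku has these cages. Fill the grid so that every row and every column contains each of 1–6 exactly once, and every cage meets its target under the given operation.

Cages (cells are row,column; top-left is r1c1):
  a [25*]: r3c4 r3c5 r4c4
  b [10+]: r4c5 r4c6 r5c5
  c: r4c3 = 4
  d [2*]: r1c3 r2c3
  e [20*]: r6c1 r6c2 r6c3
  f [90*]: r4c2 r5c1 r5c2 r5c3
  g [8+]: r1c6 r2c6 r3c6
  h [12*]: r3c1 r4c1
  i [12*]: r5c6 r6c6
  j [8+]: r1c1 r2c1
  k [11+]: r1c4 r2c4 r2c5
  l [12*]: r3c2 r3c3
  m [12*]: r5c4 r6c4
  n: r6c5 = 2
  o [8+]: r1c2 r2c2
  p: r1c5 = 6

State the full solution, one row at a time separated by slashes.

3 2 1 4 6 5 / 5 6 2 3 4 1 / 6 4 3 1 5 2 / 2 3 4 5 1 6 / 1 5 6 2 3 4 / 4 1 5 6 2 3

Cage p is given, which forces r1c5 = 6.
Cage a needs product 25; hence r3c4 = 1.
The 3 cells of cage a must have product 25, leaving r3c5 = 5.
Cage c is a single given cell, so r4c3 = 4.
Cage a has product 25, which forces r4c4 = 5.
Cage n is a single given cell, so r6c5 = 2.
Cage b needs sum 10, leaving r4c6 = 6.
The only place for 2 in row 2 is r2c3.
2 is placed in column 3, which forces r1c3 = 1.
Column 3 now contains 1; hence r6c3 = 5.
Cage g needs sum 8, leaving r2c6 = 1.
The only place for 4 in row 2 is r2c5.
Cage k has sum 11, leaving r1c4 = 4.
Cage k has sum 11, which forces r2c4 = 3.
Column 4 already has 3, which forces r5c4 = 2.
Column 4 already has 3; hence r6c4 = 6.
In row 1, 5 can only go at r1c6, so r1c6 = 5.
Cage g needs sum 8, so r3c6 = 2.
Row 3 already has 2, leaving r3c2 = 4.
Cage l's pair has product 12, leaving r3c3 = 3.
3 is placed in column 3; hence r5c3 = 6.
Column 2 already has 4, which forces r6c2 = 1.
4 is placed in row 3, leaving r3c1 = 6.
The two cells of cage h must have product 12; hence r4c1 = 2.
Column 2 already has 1; hence r4c2 = 3.
Row 4 now contains 3; hence r4c5 = 1.
The 4 cells of cage f must have product 90; hence r5c1 = 1.
Cage f has product 90, so r5c2 = 5.
1 is placed in column 5, which forces r5c5 = 3.
3 is placed in row 5, which forces r5c6 = 4.
1 is placed in row 6, which forces r6c1 = 4.
Column 6 now contains 4, which forces r6c6 = 3.
Column 1 already has 2, leaving r1c1 = 3.
Column 2 already has 3, which forces r1c2 = 2.
Column 1 already has 6, which forces r2c1 = 5.
5 is placed in column 2, which forces r2c2 = 6.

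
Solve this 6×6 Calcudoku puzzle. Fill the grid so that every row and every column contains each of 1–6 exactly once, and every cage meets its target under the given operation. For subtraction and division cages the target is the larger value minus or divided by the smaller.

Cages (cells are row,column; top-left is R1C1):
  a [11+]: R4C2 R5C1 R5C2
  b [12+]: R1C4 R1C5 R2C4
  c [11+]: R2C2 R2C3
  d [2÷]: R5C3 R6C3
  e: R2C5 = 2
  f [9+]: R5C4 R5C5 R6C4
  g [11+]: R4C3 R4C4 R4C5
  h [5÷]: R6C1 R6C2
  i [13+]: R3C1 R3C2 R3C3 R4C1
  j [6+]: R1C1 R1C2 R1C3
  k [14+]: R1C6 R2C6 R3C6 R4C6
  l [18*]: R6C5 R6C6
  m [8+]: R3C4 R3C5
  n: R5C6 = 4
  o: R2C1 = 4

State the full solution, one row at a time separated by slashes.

1 2 3 4 5 6 / 4 6 5 3 2 1 / 6 4 1 5 3 2 / 2 3 6 1 4 5 / 3 5 2 6 1 4 / 5 1 4 2 6 3

O is a freebie, which forces R2C1 = 4.
Cage e is given, so R2C5 = 2.
Cage n is given; hence R5C6 = 4.
Row 2 needs a 3, and only R2C4 is open for it.
Row 2 needs a 1, and only R2C6 is open for it.
In column 6, 3 can only go at R6C6, so R6C6 = 3.
Row 6 already has 3; hence R6C5 = 6.
Cage m needs two cells with sum 8, so R3C4 = 5.
Column 5 already has 6; hence R3C5 = 3.
Column 5 now contains 3, which forces R5C5 = 1.
The 3 cells of cage b must have sum 12, so R1C4 = 4.
The 3 cells of cage b must have sum 12, which forces R1C5 = 5.
Column 5 already has 5; hence R4C5 = 4.
Row 5 now contains 1, so R5C3 = 2.
The 3 cells of cage f must have sum 9, leaving R5C4 = 6.
The 3 cells of cage f must have sum 9, which forces R6C4 = 2.
Cage a needs sum 11, leaving R4C2 = 3.
Cage g needs sum 11, leaving R4C3 = 6.
2 is placed in column 4; hence R4C4 = 1.
Cage k has sum 14, leaving R4C6 = 5.
Cage a has sum 11, leaving R5C1 = 3.
Cage a needs sum 11, which forces R5C2 = 5.
5 is placed in column 2, which forces R6C2 = 1.
Row 6 already has 1, so R6C3 = 4.
Cage j has sum 6, leaving R1C1 = 1.
1 is placed in column 2, so R1C2 = 2.
Cage j needs sum 6, which forces R1C3 = 3.
Row 1 already has 2, which forces R1C6 = 6.
5 is placed in column 2, which forces R2C2 = 6.
Column 3 now contains 6, leaving R2C3 = 5.
Cage i needs sum 13, which forces R3C1 = 6.
Cage i needs sum 13, which forces R3C2 = 4.
4 is placed in column 3; hence R3C3 = 1.
Column 6 already has 6, so R3C6 = 2.
Row 4 now contains 1, so R4C1 = 2.
Row 6 already has 1, so R6C1 = 5.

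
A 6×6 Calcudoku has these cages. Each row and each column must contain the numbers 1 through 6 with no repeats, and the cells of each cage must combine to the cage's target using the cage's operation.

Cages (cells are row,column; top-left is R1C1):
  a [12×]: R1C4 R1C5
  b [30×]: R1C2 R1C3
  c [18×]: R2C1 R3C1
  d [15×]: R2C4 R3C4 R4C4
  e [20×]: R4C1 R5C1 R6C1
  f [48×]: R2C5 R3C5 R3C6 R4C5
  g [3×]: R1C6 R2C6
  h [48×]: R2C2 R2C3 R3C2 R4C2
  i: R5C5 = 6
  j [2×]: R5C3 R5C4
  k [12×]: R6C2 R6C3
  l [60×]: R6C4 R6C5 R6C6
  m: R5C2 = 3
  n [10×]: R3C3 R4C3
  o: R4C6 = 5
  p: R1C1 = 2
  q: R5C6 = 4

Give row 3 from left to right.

P is a freebie; hence R1C1 = 2.
Cage o is given, leaving R4C6 = 5.
Cage m is a single given cell, so R5C2 = 3.
Cage i is a single given cell, leaving R5C5 = 6.
Q is a freebie, leaving R5C6 = 4.
The two cells of cage n must have product 10, so R3C3 = 5.
Row 4 now contains 5, so R4C3 = 2.
2 is placed in column 3, so R5C3 = 1.
Row 5 already has 1, so R5C4 = 2.
The two cells of cage b must have product 30; hence R1C2 = 5.
Column 3 now contains 5, leaving R1C3 = 6.
Column 3 already has 6, leaving R2C3 = 4.
Cage d needs product 15, so R2C4 = 5.
Row 5 already has 1; hence R5C1 = 5.
Column 3 already has 6; hence R6C3 = 3.
Cage k's pair has product 12, leaving R6C2 = 4.
The 3 cells of cage l must have product 60; hence R6C4 = 6.
Cage l has product 60; hence R6C5 = 5.
Cage l has product 60; hence R6C6 = 2.
Column 6 now contains 2, leaving R3C6 = 6.
Cage e needs product 20, which forces R4C1 = 4.
Row 4 now contains 4; hence R4C5 = 1.
Row 6 now contains 4, so R6C1 = 1.
Cage c needs two cells with product 18, leaving R2C1 = 6.
Column 5 already has 1; hence R2C5 = 2.
Row 3 now contains 6; hence R3C1 = 3.
The 3 cells of cage d must have product 15, leaving R3C4 = 1.
Cage f has product 48; hence R3C5 = 4.
1 is placed in row 4, which forces R4C2 = 6.
1 is placed in row 4, leaving R4C4 = 3.
Column 4 already has 3, which forces R1C4 = 4.
Column 5 now contains 4, leaving R1C5 = 3.
3 is placed in row 1; hence R1C6 = 1.
2 is placed in row 2, which forces R2C2 = 1.
Column 6 now contains 1, which forces R2C6 = 3.
1 is placed in row 3, which forces R3C2 = 2.
The full grid is 2 5 6 4 3 1 / 6 1 4 5 2 3 / 3 2 5 1 4 6 / 4 6 2 3 1 5 / 5 3 1 2 6 4 / 1 4 3 6 5 2.

3 2 5 1 4 6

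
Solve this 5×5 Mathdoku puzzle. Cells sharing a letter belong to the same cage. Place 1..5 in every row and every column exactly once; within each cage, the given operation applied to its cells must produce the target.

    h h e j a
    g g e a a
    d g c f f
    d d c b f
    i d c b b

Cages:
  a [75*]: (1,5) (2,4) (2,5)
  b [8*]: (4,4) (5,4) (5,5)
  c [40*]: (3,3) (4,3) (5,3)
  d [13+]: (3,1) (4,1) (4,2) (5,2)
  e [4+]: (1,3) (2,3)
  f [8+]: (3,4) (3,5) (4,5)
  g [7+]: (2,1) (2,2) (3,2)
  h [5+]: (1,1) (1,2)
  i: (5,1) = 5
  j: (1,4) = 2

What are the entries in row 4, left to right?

3 5 2 4 1

J is a freebie, which forces (1,4) = 2.
The 3 cells of cage a must have product 75, which forces (1,5) = 5.
Cage a needs product 75; hence (2,4) = 5.
Cage a needs product 75, leaving (2,5) = 3.
Cage i is a single given cell, which forces (5,1) = 5.
The two cells of cage e must have sum 4, so (1,3) = 3.
Row 2 now contains 3, which forces (2,3) = 1.
Cage f needs sum 8; hence (3,4) = 3.
The 3 cells of cage b must have product 8; hence (5,5) = 2.
Cage g has sum 7, leaving (3,2) = 1.
1 is placed in row 3, which forces (3,5) = 4.
Column 5 now contains 4, so (4,5) = 1.
Row 5 now contains 2, leaving (5,3) = 4.
Row 5 already has 4, which forces (5,4) = 1.
Cage h's pair has sum 5, so (1,1) = 1.
1 is placed in column 2, so (1,2) = 4.
4 is placed in column 2; hence (2,2) = 2.
4 is placed in row 3; hence (3,1) = 2.
Row 3 now contains 2; hence (3,3) = 5.
The 4 cells of cage d must have sum 13, so (4,1) = 3.
Cage d has sum 13; hence (4,2) = 5.
5 is placed in column 3, so (4,3) = 2.
Row 4 already has 1; hence (4,4) = 4.
Row 5 already has 4, leaving (5,2) = 3.
Row 2 now contains 2, which forces (2,1) = 4.
The full grid is 1 4 3 2 5 / 4 2 1 5 3 / 2 1 5 3 4 / 3 5 2 4 1 / 5 3 4 1 2.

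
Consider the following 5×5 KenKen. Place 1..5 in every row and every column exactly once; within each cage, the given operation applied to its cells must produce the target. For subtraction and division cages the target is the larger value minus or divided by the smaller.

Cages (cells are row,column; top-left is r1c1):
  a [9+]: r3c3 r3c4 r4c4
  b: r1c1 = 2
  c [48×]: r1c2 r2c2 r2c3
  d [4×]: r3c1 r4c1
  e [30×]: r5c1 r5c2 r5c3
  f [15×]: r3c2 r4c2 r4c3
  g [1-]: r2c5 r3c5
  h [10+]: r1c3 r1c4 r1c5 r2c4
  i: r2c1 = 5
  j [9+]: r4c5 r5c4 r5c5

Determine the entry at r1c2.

4

Cage b is given, so r1c1 = 2.
Cage c has product 48, which forces r1c2 = 4.
Cage i is given, which forces r2c1 = 5.
The 3 cells of cage c must have product 48, so r2c2 = 3.
The 3 cells of cage c must have product 48, which forces r2c3 = 4.
Column 1 already has 5; hence r5c1 = 3.
Cage h needs sum 10, leaving r2c4 = 1.
1 is placed in row 2, leaving r2c5 = 2.
Cage f has product 15, so r4c3 = 3.
Row 4 now contains 3, which forces r4c5 = 4.
Cage d needs two cells with product 4; hence r3c1 = 4.
Row 4 now contains 4, leaving r4c1 = 1.
Row 4 already has 1; hence r4c2 = 5.
5 is placed in row 4, which forces r4c4 = 2.
Column 2 already has 5, which forces r5c2 = 2.
Row 5 already has 2; hence r5c3 = 5.
The 3 cells of cage j must have sum 9, so r5c4 = 4.
Cage j needs sum 9; hence r5c5 = 1.
5 is placed in column 3, leaving r1c3 = 1.
Column 2 already has 5, leaving r3c2 = 1.
Cage a needs sum 9, which forces r3c3 = 2.
Cage a needs sum 9, so r3c4 = 5.
1 is placed in column 5, which forces r3c5 = 3.
5 is placed in column 4, which forces r1c4 = 3.
Column 5 already has 3; hence r1c5 = 5.
Filled in: 2 4 1 3 5 / 5 3 4 1 2 / 4 1 2 5 3 / 1 5 3 2 4 / 3 2 5 4 1.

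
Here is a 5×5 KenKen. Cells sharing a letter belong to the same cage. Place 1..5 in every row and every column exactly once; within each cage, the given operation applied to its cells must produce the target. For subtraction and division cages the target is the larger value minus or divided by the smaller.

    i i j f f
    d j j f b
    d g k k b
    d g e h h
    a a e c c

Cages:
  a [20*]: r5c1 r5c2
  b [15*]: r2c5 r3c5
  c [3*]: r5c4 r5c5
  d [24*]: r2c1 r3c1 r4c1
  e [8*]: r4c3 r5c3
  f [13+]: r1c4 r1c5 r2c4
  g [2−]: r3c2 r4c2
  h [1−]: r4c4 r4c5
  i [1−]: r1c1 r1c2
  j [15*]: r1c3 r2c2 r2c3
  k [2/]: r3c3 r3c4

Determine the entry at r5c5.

The only place for 2 in row 2 is r2c1.
Row 1 needs a 2, and only r1c2 is open for it.
In row 1, 4 can only go at r1c5, so r1c5 = 4.
The 3 cells of cage f must have sum 13; hence r1c4 = 5.
Cage f needs sum 13, so r2c4 = 4.
Row 4 needs a 5, and only r4c2 is open for it.
Cage j has product 15, so r2c3 = 5.
Row 2 now contains 5, leaving r2c5 = 3.
The two cells of cage g must have difference 2; hence r3c2 = 3.
3 is placed in column 5; hence r3c5 = 5.
The two cells of cage a must have product 20, so r5c1 = 5.
Column 2 now contains 5; hence r5c2 = 4.
4 is placed in row 5, leaving r5c3 = 2.
3 is placed in column 5, leaving r5c5 = 1.
The 3 cells of cage j must have product 15; hence r1c3 = 3.
Row 2 already has 3, so r2c2 = 1.
3 is placed in row 3, so r3c1 = 4.
4 is placed in row 3; hence r3c3 = 1.
The two cells of cage k must have quotient 2, so r3c4 = 2.
Cage d needs product 24, leaving r4c1 = 3.
Column 3 now contains 2, leaving r4c3 = 4.
Row 4 already has 3; hence r4c4 = 1.
Column 5 now contains 1, which forces r4c5 = 2.
Row 5 now contains 1, which forces r5c4 = 3.
Row 1 now contains 3, so r1c1 = 1.
Completed grid: 1 2 3 5 4 / 2 1 5 4 3 / 4 3 1 2 5 / 3 5 4 1 2 / 5 4 2 3 1.

1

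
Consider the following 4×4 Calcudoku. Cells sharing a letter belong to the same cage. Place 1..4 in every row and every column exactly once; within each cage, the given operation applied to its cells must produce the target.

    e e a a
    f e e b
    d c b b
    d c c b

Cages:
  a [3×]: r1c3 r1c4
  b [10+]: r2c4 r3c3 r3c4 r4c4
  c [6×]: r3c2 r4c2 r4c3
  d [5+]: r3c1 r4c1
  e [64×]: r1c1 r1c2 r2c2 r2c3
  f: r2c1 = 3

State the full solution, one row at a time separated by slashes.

F is a freebie, so r2c1 = 3.
The only place for 1 in row 2 is r2c4.
Cage a needs two cells with product 3, leaving r1c3 = 1.
Column 4 now contains 1, which forces r1c4 = 3.
Cage b needs sum 10, which forces r3c3 = 3.
Column 3 already has 3; hence r4c3 = 2.
Row 4 now contains 2, which forces r4c4 = 4.
Cage e needs product 64; hence r1c1 = 2.
Cage e has product 64, leaving r1c2 = 4.
The 4 cells of cage e must have product 64, so r2c2 = 2.
Column 3 now contains 2, leaving r2c3 = 4.
The two cells of cage d must have sum 5, leaving r3c1 = 4.
Cage c has product 6; hence r3c2 = 1.
Column 4 now contains 4; hence r3c4 = 2.
Row 4 already has 4; hence r4c1 = 1.
Cage c has product 6, so r4c2 = 3.

2 4 1 3 / 3 2 4 1 / 4 1 3 2 / 1 3 2 4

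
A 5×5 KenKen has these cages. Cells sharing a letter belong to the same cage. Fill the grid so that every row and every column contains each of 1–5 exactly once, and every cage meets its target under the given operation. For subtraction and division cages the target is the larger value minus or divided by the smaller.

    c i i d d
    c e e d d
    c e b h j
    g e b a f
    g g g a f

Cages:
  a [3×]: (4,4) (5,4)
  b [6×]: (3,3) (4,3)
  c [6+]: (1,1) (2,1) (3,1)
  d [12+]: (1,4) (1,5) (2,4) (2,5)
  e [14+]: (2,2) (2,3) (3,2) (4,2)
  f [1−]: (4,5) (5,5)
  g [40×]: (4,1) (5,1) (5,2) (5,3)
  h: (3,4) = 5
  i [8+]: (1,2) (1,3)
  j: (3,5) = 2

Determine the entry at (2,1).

H is a freebie, so (3,4) = 5.
Cage j is a single given cell, so (3,5) = 2.
2 is placed in row 3, leaving (3,3) = 3.
Cage b needs two cells with product 6, which forces (4,3) = 2.
The two cells of cage i must have sum 8, so (1,2) = 3.
Column 3 already has 3, so (1,3) = 5.
Column 3 already has 5, which forces (2,3) = 4.
Row 3 already has 3, so (3,1) = 1.
1 is placed in row 3, leaving (3,2) = 4.
Column 3 now contains 4; hence (5,3) = 1.
Row 5 already has 1, which forces (5,4) = 3.
3 is placed in row 1, which forces (1,1) = 2.
The 3 cells of cage c must have sum 6, leaving (2,1) = 3.
The 4 cells of cage d must have sum 12, leaving (2,5) = 5.
Column 4 now contains 3, which forces (4,4) = 1.
5 is placed in column 5, which forces (5,5) = 4.
Column 4 now contains 1, leaving (1,4) = 4.
Column 5 already has 4, leaving (1,5) = 1.
Row 2 already has 5, leaving (2,2) = 1.
Column 4 now contains 1; hence (2,4) = 2.
Cage g needs product 40; hence (4,1) = 4.
1 is placed in row 4, leaving (4,2) = 5.
Column 5 already has 4, which forces (4,5) = 3.
Row 5 already has 4, so (5,1) = 5.
Cage g has product 40, which forces (5,2) = 2.
Completed grid: 2 3 5 4 1 / 3 1 4 2 5 / 1 4 3 5 2 / 4 5 2 1 3 / 5 2 1 3 4.

3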